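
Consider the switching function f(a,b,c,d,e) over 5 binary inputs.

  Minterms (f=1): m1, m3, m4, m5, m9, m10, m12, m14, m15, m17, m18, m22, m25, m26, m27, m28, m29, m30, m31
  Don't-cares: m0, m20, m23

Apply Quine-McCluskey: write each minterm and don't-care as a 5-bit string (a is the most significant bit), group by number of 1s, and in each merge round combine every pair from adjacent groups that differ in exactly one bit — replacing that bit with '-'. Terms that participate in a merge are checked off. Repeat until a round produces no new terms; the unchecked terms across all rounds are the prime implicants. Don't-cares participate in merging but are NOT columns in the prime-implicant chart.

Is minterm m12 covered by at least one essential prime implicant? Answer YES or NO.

Round 0: 00000✓ 00001✓ 00011✓ 00100✓ 00101✓ 01001✓ 01010✓ 01100✓ 01110✓ 01111✓ 10001✓ 10010✓ 10100✓ 10110✓ 10111✓ 11001✓ 11010✓ 11011✓ 11100✓ 11101✓ 11110✓ 11111✓
Round 1: -0001✓ -0100✓ -1001✓ -1010✓ -1100✓ -1110✓ -1111✓ 0-001✓ 0-100✓ 00-00✓ 00-01✓ 000-1 0000-✓ 0010-✓ 01-10✓ 011-0✓ 0111-✓ 1-001✓ 1-010✓ 1-100✓ 1-110✓ 1-111✓ 10-10✓ 101-0✓ 1011-✓ 11-01✓ 11-10✓ 11-11✓ 110-1✓ 1101-✓ 111-0✓ 111-1✓ 1110-✓ 1111-✓
Round 2: --001 --100 -1-10 -11-0 -111- 00-0- 1--10 1-1-0 1-11- 11--1 11-1- 111--
PIs = {--001, --100, -1-10, -11-0, -111-, 00-0-, 000-1, 1--10, 1-1-0, 1-11-, 11--1, 11-1-, 111--}
Coverage chart:
  m1: --001,00-0-,000-1
  m3: 000-1 ←essential
  m4: --100,00-0-
  m5: 00-0- ←essential
  m9: --001 ←essential
  m10: -1-10 ←essential
  m12: --100,-11-0
  m14: -1-10,-11-0,-111-
  m15: -111- ←essential
  m17: --001 ←essential
  m18: 1--10 ←essential
  m22: 1--10,1-1-0,1-11-
  m25: --001,11--1
  m26: -1-10,1--10,11-1-
  m27: 11--1,11-1-
  m28: --100,-11-0,1-1-0,111--
  m29: 11--1,111--
  m30: -1-10,-11-0,-111-,1--10,1-1-0,1-11-,11-1-,111--
  m31: -111-,1-11-,11--1,11-1-,111--
Essential: --001, -1-10, -111-, 00-0-, 000-1, 1--10

NO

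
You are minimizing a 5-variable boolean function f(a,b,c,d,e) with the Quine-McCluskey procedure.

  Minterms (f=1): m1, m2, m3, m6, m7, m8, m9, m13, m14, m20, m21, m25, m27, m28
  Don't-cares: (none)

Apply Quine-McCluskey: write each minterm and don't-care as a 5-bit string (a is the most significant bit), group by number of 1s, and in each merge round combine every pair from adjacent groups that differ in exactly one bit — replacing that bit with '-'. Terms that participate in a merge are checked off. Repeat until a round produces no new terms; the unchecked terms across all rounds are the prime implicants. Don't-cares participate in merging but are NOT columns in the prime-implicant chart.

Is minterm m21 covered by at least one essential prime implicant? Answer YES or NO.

[col 0] 00001*, 00010*, 00011*, 00110*, 00111*, 01000*, 01001*, 01101*, 01110*, 10100*, 10101*, 11001*, 11011*, 11100*
[col 1] -1001, 0-001, 0-110, 00-10*, 00-11*, 000-1, 0001-*, 0011-*, 01-01, 0100-, 1-100, 1010-, 110-1
[col 2] 00-1-
Prime implicants: -1001, 0-001, 0-110, 00-1-, 000-1, 01-01, 0100-, 1-100, 1010-, 110-1
PI chart (minterm → PIs covering it):
  1 | 0-001,000-1
  2 | 00-1-  (sole → essential)
  3 | 00-1-,000-1
  6 | 0-110,00-1-
  7 | 00-1-  (sole → essential)
  8 | 0100-  (sole → essential)
  9 | -1001,0-001,01-01,0100-
  13 | 01-01  (sole → essential)
  14 | 0-110  (sole → essential)
  20 | 1-100,1010-
  21 | 1010-  (sole → essential)
  25 | -1001,110-1
  27 | 110-1  (sole → essential)
  28 | 1-100  (sole → essential)
Essential prime implicants: 0-110, 00-1-, 01-01, 0100-, 1-100, 1010-, 110-1

YES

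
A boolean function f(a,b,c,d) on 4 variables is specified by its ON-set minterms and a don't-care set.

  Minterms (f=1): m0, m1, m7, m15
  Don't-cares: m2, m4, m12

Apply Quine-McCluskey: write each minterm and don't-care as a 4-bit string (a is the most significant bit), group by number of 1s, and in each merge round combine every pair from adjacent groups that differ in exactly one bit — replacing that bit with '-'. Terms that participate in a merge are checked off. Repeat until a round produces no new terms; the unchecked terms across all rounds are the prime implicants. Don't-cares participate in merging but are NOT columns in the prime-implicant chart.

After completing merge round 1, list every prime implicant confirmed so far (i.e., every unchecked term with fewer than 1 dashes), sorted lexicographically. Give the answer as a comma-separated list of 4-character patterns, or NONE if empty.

size-2^0 implicants → 0000(✓)  0001(✓)  0010(✓)  0100(✓)  0111(✓)  1100(✓)  1111(✓)
size-2^1 implicants → -100  -111  0-00  00-0  000-
Unchecked terms (primes): -100, -111, 0-00, 00-0, 000-

NONE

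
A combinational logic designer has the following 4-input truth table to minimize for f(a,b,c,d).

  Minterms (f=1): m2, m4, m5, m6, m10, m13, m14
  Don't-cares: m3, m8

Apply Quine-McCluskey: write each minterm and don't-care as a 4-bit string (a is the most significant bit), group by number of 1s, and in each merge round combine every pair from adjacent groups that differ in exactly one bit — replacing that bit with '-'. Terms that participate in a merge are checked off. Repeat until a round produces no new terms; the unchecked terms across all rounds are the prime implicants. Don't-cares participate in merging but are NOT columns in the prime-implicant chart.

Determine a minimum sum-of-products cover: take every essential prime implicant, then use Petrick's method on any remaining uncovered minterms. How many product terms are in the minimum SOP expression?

3

Round 0: 0010✓ 0011✓ 0100✓ 0101✓ 0110✓ 1000✓ 1010✓ 1101✓ 1110✓
Round 1: -010✓ -101 -110✓ 0-10✓ 001- 01-0 010- 1-10✓ 10-0
Round 2: --10
PIs = {--10, -101, 001-, 01-0, 010-, 10-0}
Coverage chart:
  m2: --10,001-
  m4: 01-0,010-
  m5: -101,010-
  m6: --10,01-0
  m10: --10,10-0
  m13: -101 ←essential
  m14: --10 ←essential
Essential: --10, -101
Petrick residual → 01-0
Min cover (3 terms): cd' + bc'd + a'bd'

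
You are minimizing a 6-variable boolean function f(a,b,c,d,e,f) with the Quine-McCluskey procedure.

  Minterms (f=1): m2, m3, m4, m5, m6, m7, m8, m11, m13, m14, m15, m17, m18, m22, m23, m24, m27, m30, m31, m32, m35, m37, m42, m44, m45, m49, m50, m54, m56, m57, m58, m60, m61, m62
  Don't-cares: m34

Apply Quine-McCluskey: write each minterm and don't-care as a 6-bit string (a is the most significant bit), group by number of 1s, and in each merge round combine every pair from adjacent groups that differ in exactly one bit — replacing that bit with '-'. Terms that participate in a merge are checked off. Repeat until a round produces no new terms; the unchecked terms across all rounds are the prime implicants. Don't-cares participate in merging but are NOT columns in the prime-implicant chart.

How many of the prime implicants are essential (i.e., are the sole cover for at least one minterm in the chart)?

size-2^0 implicants → 000010(✓)  000011(✓)  000100(✓)  000101(✓)  000110(✓)  000111(✓)  001000(✓)  001011(✓)  001101(✓)  001110(✓)  001111(✓)  010001(✓)  010010(✓)  010110(✓)  010111(✓)  011000(✓)  011011(✓)  011110(✓)  011111(✓)  100000(✓)  100010(✓)  100011(✓)  100101(✓)  101010(✓)  101100(✓)  101101(✓)  110001(✓)  110010(✓)  110110(✓)  111000(✓)  111001(✓)  111010(✓)  111100(✓)  111101(✓)  111110(✓)
size-2^1 implicants → -00010(✓)  -00011(✓)  -00101(✓)  -01101(✓)  -10001  -10010(✓)  -10110(✓)  -11000  -11110(✓)  0-0010(✓)  0-0110(✓)  0-0111(✓)  0-1000  0-1011(✓)  0-1110(✓)  0-1111(✓)  00-011(✓)  00-101(✓)  00-110(✓)  00-111(✓)  000-10(✓)  000-11(✓)  00001-(✓)  0001-0(✓)  0001-1(✓)  00010-(✓)  00011-(✓)  001-11(✓)  0011-1(✓)  00111-(✓)  01-110(✓)  01-111(✓)  010-10(✓)  01011-(✓)  011-11(✓)  01111-(✓)  1-0010(✓)  1-1010(✓)  1-1100(✓)  1-1101(✓)  10-010(✓)  10-101(✓)  1000-0  10001-(✓)  10110-(✓)  11-001  11-010(✓)  11-110(✓)  110-10(✓)  111-00(✓)  111-01(✓)  111-10(✓)  1110-0(✓)  11100-(✓)  1111-0(✓)  11110-(✓)
size-2^2 implicants → --0010  -0-101  -0001-  -1-110  -10-10  0--110(✓)  0--111(✓)  0-0-10  0-011-(✓)  0-1-11  0-111-(✓)  00--11  00-1-1  00-11-(✓)  000-1-  0001--  01-11-(✓)  1--010  1-110-  11--10  111--0  111-0-
size-2^3 implicants → 0--11-
Unchecked terms (primes): --0010, -0-101, -0001-, -1-110, -10-10, -10001, -11000, 0--11-, 0-0-10, 0-1-11, 0-1000, 00--11, 00-1-1, 000-1-, 0001--, 1--010, 1-110-, 1000-0, 11--10, 11-001, 111--0, 111-0-
Minterm coverage:
  m2 ⊆ --0010,-0001-,0-0-10,000-1-
  m3 ⊆ -0001-,00--11,000-1-
  m4 ⊆ 0001-- [E]
  m5 ⊆ -0-101,00-1-1,0001--
  m6 ⊆ 0--11-,0-0-10,000-1-,0001--
  m7 ⊆ 0--11-,00--11,00-1-1,000-1-,0001--
  m8 ⊆ 0-1000 [E]
  m11 ⊆ 0-1-11,00--11
  m13 ⊆ -0-101,00-1-1
  m14 ⊆ 0--11- [E]
  m15 ⊆ 0--11-,0-1-11,00--11,00-1-1
  m17 ⊆ -10001 [E]
  m18 ⊆ --0010,-10-10,0-0-10
  m22 ⊆ -1-110,-10-10,0--11-,0-0-10
  m23 ⊆ 0--11- [E]
  m24 ⊆ -11000,0-1000
  m27 ⊆ 0-1-11 [E]
  m30 ⊆ -1-110,0--11-
  m31 ⊆ 0--11-,0-1-11
  m32 ⊆ 1000-0 [E]
  m35 ⊆ -0001- [E]
  m37 ⊆ -0-101 [E]
  m42 ⊆ 1--010 [E]
  m44 ⊆ 1-110- [E]
  m45 ⊆ -0-101,1-110-
  m49 ⊆ -10001,11-001
  m50 ⊆ --0010,-10-10,1--010,11--10
  m54 ⊆ -1-110,-10-10,11--10
  m56 ⊆ -11000,111--0,111-0-
  m57 ⊆ 11-001,111-0-
  m58 ⊆ 1--010,11--10,111--0
  m60 ⊆ 1-110-,111--0,111-0-
  m61 ⊆ 1-110-,111-0-
  m62 ⊆ -1-110,11--10,111--0
E = {-0-101, -0001-, -10001, 0--11-, 0-1-11, 0-1000, 0001--, 1--010, 1-110-, 1000-0}

10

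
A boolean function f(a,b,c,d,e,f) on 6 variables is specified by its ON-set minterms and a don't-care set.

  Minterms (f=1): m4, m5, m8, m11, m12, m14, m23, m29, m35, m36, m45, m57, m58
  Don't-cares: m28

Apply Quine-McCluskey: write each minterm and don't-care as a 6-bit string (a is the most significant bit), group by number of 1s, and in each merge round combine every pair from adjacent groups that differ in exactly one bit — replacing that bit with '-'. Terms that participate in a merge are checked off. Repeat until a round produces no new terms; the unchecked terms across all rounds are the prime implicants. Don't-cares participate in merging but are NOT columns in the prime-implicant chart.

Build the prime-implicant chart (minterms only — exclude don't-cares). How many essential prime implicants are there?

[col 0] 000100*, 000101*, 001000*, 001011, 001100*, 001110*, 010111, 011100*, 011101*, 100011, 100100*, 101101, 111001, 111010
[col 1] -00100, 0-1100, 00-100, 00010-, 001-00, 0011-0, 01110-
Prime implicants: -00100, 0-1100, 00-100, 00010-, 001-00, 001011, 0011-0, 010111, 01110-, 100011, 101101, 111001, 111010
PI chart (minterm → PIs covering it):
  4 | -00100,00-100,00010-
  5 | 00010-  (sole → essential)
  8 | 001-00  (sole → essential)
  11 | 001011  (sole → essential)
  12 | 0-1100,00-100,001-00,0011-0
  14 | 0011-0  (sole → essential)
  23 | 010111  (sole → essential)
  29 | 01110-  (sole → essential)
  35 | 100011  (sole → essential)
  36 | -00100  (sole → essential)
  45 | 101101  (sole → essential)
  57 | 111001  (sole → essential)
  58 | 111010  (sole → essential)
Essential prime implicants: -00100, 00010-, 001-00, 001011, 0011-0, 010111, 01110-, 100011, 101101, 111001, 111010

11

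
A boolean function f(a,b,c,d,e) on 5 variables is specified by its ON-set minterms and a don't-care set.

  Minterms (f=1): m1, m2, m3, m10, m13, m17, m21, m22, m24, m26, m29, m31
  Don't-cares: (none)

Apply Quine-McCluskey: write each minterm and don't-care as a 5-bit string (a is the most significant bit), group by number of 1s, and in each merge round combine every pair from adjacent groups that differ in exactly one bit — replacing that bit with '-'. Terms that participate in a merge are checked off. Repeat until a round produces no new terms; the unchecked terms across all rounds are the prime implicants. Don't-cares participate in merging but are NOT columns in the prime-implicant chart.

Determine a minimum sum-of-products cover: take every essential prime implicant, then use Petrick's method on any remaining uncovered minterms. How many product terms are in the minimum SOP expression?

7

Round 0: 00001✓ 00010✓ 00011✓ 01010✓ 01101✓ 10001✓ 10101✓ 10110 11000✓ 11010✓ 11101✓ 11111✓
Round 1: -0001 -1010 -1101 0-010 000-1 0001- 1-101 10-01 110-0 111-1
PIs = {-0001, -1010, -1101, 0-010, 000-1, 0001-, 1-101, 10-01, 10110, 110-0, 111-1}
Coverage chart:
  m1: -0001,000-1
  m2: 0-010,0001-
  m3: 000-1,0001-
  m10: -1010,0-010
  m13: -1101 ←essential
  m17: -0001,10-01
  m21: 1-101,10-01
  m22: 10110 ←essential
  m24: 110-0 ←essential
  m26: -1010,110-0
  m29: -1101,1-101,111-1
  m31: 111-1 ←essential
Essential: -1101, 10110, 110-0, 111-1
Petrick residual → 0-010, 000-1, 10-01
Min cover (7 terms): bcd'e + a'c'de' + a'b'c'e + ab'd'e + ab'cde' + abc'e' + abce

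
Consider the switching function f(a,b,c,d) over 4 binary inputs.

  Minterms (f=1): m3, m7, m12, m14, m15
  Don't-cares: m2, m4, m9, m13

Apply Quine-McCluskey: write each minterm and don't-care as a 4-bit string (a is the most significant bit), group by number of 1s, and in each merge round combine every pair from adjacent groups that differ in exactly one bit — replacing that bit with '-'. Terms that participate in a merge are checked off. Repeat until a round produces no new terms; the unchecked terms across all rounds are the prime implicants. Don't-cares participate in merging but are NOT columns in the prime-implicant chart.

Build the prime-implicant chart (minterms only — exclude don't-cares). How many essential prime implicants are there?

size-2^0 implicants → 0010(✓)  0011(✓)  0100(✓)  0111(✓)  1001(✓)  1100(✓)  1101(✓)  1110(✓)  1111(✓)
size-2^1 implicants → -100  -111  0-11  001-  1-01  11-0(✓)  11-1(✓)  110-(✓)  111-(✓)
size-2^2 implicants → 11--
Unchecked terms (primes): -100, -111, 0-11, 001-, 1-01, 11--
Minterm coverage:
  m3 ⊆ 0-11,001-
  m7 ⊆ -111,0-11
  m12 ⊆ -100,11--
  m14 ⊆ 11-- [E]
  m15 ⊆ -111,11--
E = {11--}

1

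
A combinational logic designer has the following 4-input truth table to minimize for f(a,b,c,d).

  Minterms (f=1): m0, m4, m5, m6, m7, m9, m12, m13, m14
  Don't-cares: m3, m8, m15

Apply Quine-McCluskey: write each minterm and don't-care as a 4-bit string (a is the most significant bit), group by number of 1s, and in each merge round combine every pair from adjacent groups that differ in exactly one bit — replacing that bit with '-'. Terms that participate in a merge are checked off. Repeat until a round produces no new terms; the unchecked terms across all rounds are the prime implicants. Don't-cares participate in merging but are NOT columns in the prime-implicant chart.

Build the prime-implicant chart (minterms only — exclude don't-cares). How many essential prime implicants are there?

Round 0: 0000✓ 0011✓ 0100✓ 0101✓ 0110✓ 0111✓ 1000✓ 1001✓ 1100✓ 1101✓ 1110✓ 1111✓
Round 1: -000✓ -100✓ -101✓ -110✓ -111✓ 0-00✓ 0-11 01-0✓ 01-1✓ 010-✓ 011-✓ 1-00✓ 1-01✓ 100-✓ 11-0✓ 11-1✓ 110-✓ 111-✓
Round 2: --00 -1-0✓ -1-1✓ -10-✓ -11-✓ 01--✓ 1-0- 11--✓
Round 3: -1--
PIs = {--00, -1--, 0-11, 1-0-}
Coverage chart:
  m0: --00 ←essential
  m4: --00,-1--
  m5: -1-- ←essential
  m6: -1-- ←essential
  m7: -1--,0-11
  m9: 1-0- ←essential
  m12: --00,-1--,1-0-
  m13: -1--,1-0-
  m14: -1-- ←essential
Essential: --00, -1--, 1-0-

3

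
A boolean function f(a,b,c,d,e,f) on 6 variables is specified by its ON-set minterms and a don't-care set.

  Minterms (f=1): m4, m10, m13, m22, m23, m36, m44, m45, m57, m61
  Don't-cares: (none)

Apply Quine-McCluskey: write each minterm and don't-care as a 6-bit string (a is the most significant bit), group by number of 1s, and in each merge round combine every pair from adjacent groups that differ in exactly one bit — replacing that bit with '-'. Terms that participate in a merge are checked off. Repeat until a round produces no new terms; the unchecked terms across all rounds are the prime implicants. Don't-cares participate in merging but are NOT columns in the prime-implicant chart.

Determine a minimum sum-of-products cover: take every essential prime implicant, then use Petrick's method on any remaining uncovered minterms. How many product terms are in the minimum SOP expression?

size-2^0 implicants → 000100(✓)  001010  001101(✓)  010110(✓)  010111(✓)  100100(✓)  101100(✓)  101101(✓)  111001(✓)  111101(✓)
size-2^1 implicants → -00100  -01101  01011-  1-1101  10-100  10110-  111-01
Unchecked terms (primes): -00100, -01101, 001010, 01011-, 1-1101, 10-100, 10110-, 111-01
Minterm coverage:
  m4 ⊆ -00100 [E]
  m10 ⊆ 001010 [E]
  m13 ⊆ -01101 [E]
  m22 ⊆ 01011- [E]
  m23 ⊆ 01011- [E]
  m36 ⊆ -00100,10-100
  m44 ⊆ 10-100,10110-
  m45 ⊆ -01101,1-1101,10110-
  m57 ⊆ 111-01 [E]
  m61 ⊆ 1-1101,111-01
E = {-00100, -01101, 001010, 01011-, 111-01}
Petrick residual → 10-100
Cover = b'c'de'f' + b'cde'f + a'b'cd'ef' + a'bc'de + ab'de'f' + abce'f  |cover|=6

6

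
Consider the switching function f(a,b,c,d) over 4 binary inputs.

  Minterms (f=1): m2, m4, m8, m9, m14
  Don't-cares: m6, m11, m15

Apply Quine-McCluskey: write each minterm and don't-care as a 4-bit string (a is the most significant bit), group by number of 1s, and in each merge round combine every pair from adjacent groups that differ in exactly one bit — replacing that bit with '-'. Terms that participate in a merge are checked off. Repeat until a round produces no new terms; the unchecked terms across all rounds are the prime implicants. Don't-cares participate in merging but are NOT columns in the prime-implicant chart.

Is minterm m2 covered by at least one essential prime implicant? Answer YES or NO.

YES

Round 0: 0010✓ 0100✓ 0110✓ 1000✓ 1001✓ 1011✓ 1110✓ 1111✓
Round 1: -110 0-10 01-0 1-11 10-1 100- 111-
PIs = {-110, 0-10, 01-0, 1-11, 10-1, 100-, 111-}
Coverage chart:
  m2: 0-10 ←essential
  m4: 01-0 ←essential
  m8: 100- ←essential
  m9: 10-1,100-
  m14: -110,111-
Essential: 0-10, 01-0, 100-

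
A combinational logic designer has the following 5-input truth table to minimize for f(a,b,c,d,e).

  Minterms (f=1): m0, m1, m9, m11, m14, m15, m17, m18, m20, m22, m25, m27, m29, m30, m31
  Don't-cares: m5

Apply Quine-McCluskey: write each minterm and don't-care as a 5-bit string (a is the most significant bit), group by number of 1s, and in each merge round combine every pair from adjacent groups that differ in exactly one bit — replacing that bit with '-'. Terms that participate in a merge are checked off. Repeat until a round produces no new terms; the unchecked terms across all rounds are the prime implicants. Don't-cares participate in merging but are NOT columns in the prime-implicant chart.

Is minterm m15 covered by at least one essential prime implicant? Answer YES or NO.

Round 0: 00000✓ 00001✓ 00101✓ 01001✓ 01011✓ 01110✓ 01111✓ 10001✓ 10010✓ 10100✓ 10110✓ 11001✓ 11011✓ 11101✓ 11110✓ 11111✓
Round 1: -0001✓ -1001✓ -1011✓ -1110✓ -1111✓ 0-001✓ 00-01 0000- 01-11✓ 010-1✓ 0111-✓ 1-001✓ 1-110 10-10 101-0 11-01✓ 11-11✓ 110-1✓ 111-1✓ 1111-✓
Round 2: --001 -1-11 -10-1 -111- 11--1
PIs = {--001, -1-11, -10-1, -111-, 00-01, 0000-, 1-110, 10-10, 101-0, 11--1}
Coverage chart:
  m0: 0000- ←essential
  m1: --001,00-01,0000-
  m9: --001,-10-1
  m11: -1-11,-10-1
  m14: -111- ←essential
  m15: -1-11,-111-
  m17: --001 ←essential
  m18: 10-10 ←essential
  m20: 101-0 ←essential
  m22: 1-110,10-10,101-0
  m25: --001,-10-1,11--1
  m27: -1-11,-10-1,11--1
  m29: 11--1 ←essential
  m30: -111-,1-110
  m31: -1-11,-111-,11--1
Essential: --001, -111-, 0000-, 10-10, 101-0, 11--1

YES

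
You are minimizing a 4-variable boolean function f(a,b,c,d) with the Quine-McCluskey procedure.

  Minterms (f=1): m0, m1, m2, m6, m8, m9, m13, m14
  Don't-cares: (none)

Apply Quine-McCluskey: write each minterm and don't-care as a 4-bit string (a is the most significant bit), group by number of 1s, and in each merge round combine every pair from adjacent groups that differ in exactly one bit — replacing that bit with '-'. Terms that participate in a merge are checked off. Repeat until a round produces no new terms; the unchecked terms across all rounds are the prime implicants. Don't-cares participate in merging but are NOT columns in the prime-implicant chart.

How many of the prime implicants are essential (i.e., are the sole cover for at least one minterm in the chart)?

size-2^0 implicants → 0000(✓)  0001(✓)  0010(✓)  0110(✓)  1000(✓)  1001(✓)  1101(✓)  1110(✓)
size-2^1 implicants → -000(✓)  -001(✓)  -110  0-10  00-0  000-(✓)  1-01  100-(✓)
size-2^2 implicants → -00-
Unchecked terms (primes): -00-, -110, 0-10, 00-0, 1-01
Minterm coverage:
  m0 ⊆ -00-,00-0
  m1 ⊆ -00- [E]
  m2 ⊆ 0-10,00-0
  m6 ⊆ -110,0-10
  m8 ⊆ -00- [E]
  m9 ⊆ -00-,1-01
  m13 ⊆ 1-01 [E]
  m14 ⊆ -110 [E]
E = {-00-, -110, 1-01}

3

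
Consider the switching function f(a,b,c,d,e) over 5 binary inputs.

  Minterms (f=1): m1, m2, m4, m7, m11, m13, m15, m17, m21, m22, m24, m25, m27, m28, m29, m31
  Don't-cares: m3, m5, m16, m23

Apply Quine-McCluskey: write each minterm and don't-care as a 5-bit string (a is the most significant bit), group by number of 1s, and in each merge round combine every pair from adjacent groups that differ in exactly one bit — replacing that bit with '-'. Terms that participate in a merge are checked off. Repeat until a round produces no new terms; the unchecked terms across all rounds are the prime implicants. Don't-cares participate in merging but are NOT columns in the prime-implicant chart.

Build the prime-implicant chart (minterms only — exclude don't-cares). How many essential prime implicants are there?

size-2^0 implicants → 00001(✓)  00010(✓)  00011(✓)  00100(✓)  00101(✓)  00111(✓)  01011(✓)  01101(✓)  01111(✓)  10000(✓)  10001(✓)  10101(✓)  10110(✓)  10111(✓)  11000(✓)  11001(✓)  11011(✓)  11100(✓)  11101(✓)  11111(✓)
size-2^1 implicants → -0001(✓)  -0101(✓)  -0111(✓)  -1011(✓)  -1101(✓)  -1111(✓)  0-011(✓)  0-101(✓)  0-111(✓)  00-01(✓)  00-11(✓)  000-1(✓)  0001-  001-1(✓)  0010-  01-11(✓)  011-1(✓)  1-000(✓)  1-001(✓)  1-101(✓)  1-111(✓)  10-01(✓)  1000-(✓)  101-1(✓)  1011-  11-00(✓)  11-01(✓)  11-11(✓)  110-1(✓)  1100-(✓)  111-1(✓)  1110-(✓)
size-2^2 implicants → --101(✓)  --111(✓)  -0-01  -01-1(✓)  -1-11  -11-1(✓)  0--11  0-1-1(✓)  00--1  1--01  1-00-  1-1-1(✓)  11--1  11-0-
size-2^3 implicants → --1-1
Unchecked terms (primes): --1-1, -0-01, -1-11, 0--11, 00--1, 0001-, 0010-, 1--01, 1-00-, 1011-, 11--1, 11-0-
Minterm coverage:
  m1 ⊆ -0-01,00--1
  m2 ⊆ 0001- [E]
  m4 ⊆ 0010- [E]
  m7 ⊆ --1-1,0--11,00--1
  m11 ⊆ -1-11,0--11
  m13 ⊆ --1-1 [E]
  m15 ⊆ --1-1,-1-11,0--11
  m17 ⊆ -0-01,1--01,1-00-
  m21 ⊆ --1-1,-0-01,1--01
  m22 ⊆ 1011- [E]
  m24 ⊆ 1-00-,11-0-
  m25 ⊆ 1--01,1-00-,11--1,11-0-
  m27 ⊆ -1-11,11--1
  m28 ⊆ 11-0- [E]
  m29 ⊆ --1-1,1--01,11--1,11-0-
  m31 ⊆ --1-1,-1-11,11--1
E = {--1-1, 0001-, 0010-, 1011-, 11-0-}

5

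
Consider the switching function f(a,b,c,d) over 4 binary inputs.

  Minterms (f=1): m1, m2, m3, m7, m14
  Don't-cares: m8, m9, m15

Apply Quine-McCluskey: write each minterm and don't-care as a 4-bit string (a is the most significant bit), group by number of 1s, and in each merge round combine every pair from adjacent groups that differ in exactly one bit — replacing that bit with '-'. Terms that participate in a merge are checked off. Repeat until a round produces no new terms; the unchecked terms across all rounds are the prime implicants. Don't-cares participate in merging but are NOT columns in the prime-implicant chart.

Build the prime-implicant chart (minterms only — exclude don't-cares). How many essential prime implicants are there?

[col 0] 0001*, 0010*, 0011*, 0111*, 1000*, 1001*, 1110*, 1111*
[col 1] -001, -111, 0-11, 00-1, 001-, 100-, 111-
Prime implicants: -001, -111, 0-11, 00-1, 001-, 100-, 111-
PI chart (minterm → PIs covering it):
  1 | -001,00-1
  2 | 001-  (sole → essential)
  3 | 0-11,00-1,001-
  7 | -111,0-11
  14 | 111-  (sole → essential)
Essential prime implicants: 001-, 111-

2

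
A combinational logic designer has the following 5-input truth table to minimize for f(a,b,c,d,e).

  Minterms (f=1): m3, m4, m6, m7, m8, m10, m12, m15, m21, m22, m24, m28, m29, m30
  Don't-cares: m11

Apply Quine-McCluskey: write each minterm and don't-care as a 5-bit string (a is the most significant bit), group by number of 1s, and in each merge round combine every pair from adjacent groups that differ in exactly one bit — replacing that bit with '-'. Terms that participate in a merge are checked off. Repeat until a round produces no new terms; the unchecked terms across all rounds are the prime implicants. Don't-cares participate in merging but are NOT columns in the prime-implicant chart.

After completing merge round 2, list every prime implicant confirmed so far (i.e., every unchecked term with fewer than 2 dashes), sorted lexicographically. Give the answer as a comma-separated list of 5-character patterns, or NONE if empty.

-0110, 0-100, 001-0, 0011-, 010-0, 0101-, 1-101, 1-110, 111-0, 1110-

size-2^0 implicants → 00011(✓)  00100(✓)  00110(✓)  00111(✓)  01000(✓)  01010(✓)  01011(✓)  01100(✓)  01111(✓)  10101(✓)  10110(✓)  11000(✓)  11100(✓)  11101(✓)  11110(✓)
size-2^1 implicants → -0110  -1000(✓)  -1100(✓)  0-011(✓)  0-100  0-111(✓)  00-11(✓)  001-0  0011-  01-00(✓)  01-11(✓)  010-0  0101-  1-101  1-110  11-00(✓)  111-0  1110-
size-2^2 implicants → -1-00  0--11
Unchecked terms (primes): -0110, -1-00, 0--11, 0-100, 001-0, 0011-, 010-0, 0101-, 1-101, 1-110, 111-0, 1110-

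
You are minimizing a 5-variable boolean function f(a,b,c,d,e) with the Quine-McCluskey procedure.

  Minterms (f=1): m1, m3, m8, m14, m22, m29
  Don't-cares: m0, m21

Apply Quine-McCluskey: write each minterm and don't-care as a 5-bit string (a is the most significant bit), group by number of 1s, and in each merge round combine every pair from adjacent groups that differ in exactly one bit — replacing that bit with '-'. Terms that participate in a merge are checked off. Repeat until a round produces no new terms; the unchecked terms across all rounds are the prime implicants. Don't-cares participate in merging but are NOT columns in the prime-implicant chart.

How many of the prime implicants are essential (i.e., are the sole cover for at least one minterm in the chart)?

5

Round 0: 00000✓ 00001✓ 00011✓ 01000✓ 01110 10101✓ 10110 11101✓
Round 1: 0-000 000-1 0000- 1-101
PIs = {0-000, 000-1, 0000-, 01110, 1-101, 10110}
Coverage chart:
  m1: 000-1,0000-
  m3: 000-1 ←essential
  m8: 0-000 ←essential
  m14: 01110 ←essential
  m22: 10110 ←essential
  m29: 1-101 ←essential
Essential: 0-000, 000-1, 01110, 1-101, 10110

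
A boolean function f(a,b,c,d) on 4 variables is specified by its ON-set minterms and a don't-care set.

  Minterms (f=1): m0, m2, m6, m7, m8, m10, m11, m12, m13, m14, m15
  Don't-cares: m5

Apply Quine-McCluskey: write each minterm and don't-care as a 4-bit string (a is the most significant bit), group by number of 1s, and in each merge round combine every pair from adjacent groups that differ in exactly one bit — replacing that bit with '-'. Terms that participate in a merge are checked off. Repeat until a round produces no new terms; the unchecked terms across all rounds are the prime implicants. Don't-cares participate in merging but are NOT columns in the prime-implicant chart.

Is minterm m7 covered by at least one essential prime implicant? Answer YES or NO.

NO

[col 0] 0000*, 0010*, 0101*, 0110*, 0111*, 1000*, 1010*, 1011*, 1100*, 1101*, 1110*, 1111*
[col 1] -000*, -010*, -101*, -110*, -111*, 0-10*, 00-0*, 01-1*, 011-*, 1-00*, 1-10*, 1-11*, 10-0*, 101-*, 11-0*, 11-1*, 110-*, 111-*
[col 2] --10, -0-0, -1-1, -11-, 1--0, 1-1-, 11--
Prime implicants: --10, -0-0, -1-1, -11-, 1--0, 1-1-, 11--
PI chart (minterm → PIs covering it):
  0 | -0-0  (sole → essential)
  2 | --10,-0-0
  6 | --10,-11-
  7 | -1-1,-11-
  8 | -0-0,1--0
  10 | --10,-0-0,1--0,1-1-
  11 | 1-1-  (sole → essential)
  12 | 1--0,11--
  13 | -1-1,11--
  14 | --10,-11-,1--0,1-1-,11--
  15 | -1-1,-11-,1-1-,11--
Essential prime implicants: -0-0, 1-1-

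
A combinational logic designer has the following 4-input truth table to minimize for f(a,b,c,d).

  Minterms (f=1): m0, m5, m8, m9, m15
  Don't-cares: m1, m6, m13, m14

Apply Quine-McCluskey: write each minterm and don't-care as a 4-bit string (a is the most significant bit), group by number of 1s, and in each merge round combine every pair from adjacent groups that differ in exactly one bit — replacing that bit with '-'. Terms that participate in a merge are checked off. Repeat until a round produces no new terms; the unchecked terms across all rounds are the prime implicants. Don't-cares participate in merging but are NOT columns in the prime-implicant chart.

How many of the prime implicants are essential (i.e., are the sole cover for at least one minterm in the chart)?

2

Round 0: 0000✓ 0001✓ 0101✓ 0110✓ 1000✓ 1001✓ 1101✓ 1110✓ 1111✓
Round 1: -000✓ -001✓ -101✓ -110 0-01✓ 000-✓ 1-01✓ 100-✓ 11-1 111-
Round 2: --01 -00-
PIs = {--01, -00-, -110, 11-1, 111-}
Coverage chart:
  m0: -00- ←essential
  m5: --01 ←essential
  m8: -00- ←essential
  m9: --01,-00-
  m15: 11-1,111-
Essential: --01, -00-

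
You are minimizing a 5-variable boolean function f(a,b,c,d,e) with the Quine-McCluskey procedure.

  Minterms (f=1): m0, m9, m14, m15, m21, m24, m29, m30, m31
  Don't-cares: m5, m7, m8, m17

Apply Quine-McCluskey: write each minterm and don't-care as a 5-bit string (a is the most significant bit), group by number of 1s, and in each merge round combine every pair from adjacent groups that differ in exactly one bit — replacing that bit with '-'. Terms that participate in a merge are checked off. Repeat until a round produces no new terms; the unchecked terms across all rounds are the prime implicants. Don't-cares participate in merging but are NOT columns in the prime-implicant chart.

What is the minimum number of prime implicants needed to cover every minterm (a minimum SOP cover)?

size-2^0 implicants → 00000(✓)  00101(✓)  00111(✓)  01000(✓)  01001(✓)  01110(✓)  01111(✓)  10001(✓)  10101(✓)  11000(✓)  11101(✓)  11110(✓)  11111(✓)
size-2^1 implicants → -0101  -1000  -1110(✓)  -1111(✓)  0-000  0-111  001-1  0100-  0111-(✓)  1-101  10-01  111-1  1111-(✓)
size-2^2 implicants → -111-
Unchecked terms (primes): -0101, -1000, -111-, 0-000, 0-111, 001-1, 0100-, 1-101, 10-01, 111-1
Minterm coverage:
  m0 ⊆ 0-000 [E]
  m9 ⊆ 0100- [E]
  m14 ⊆ -111- [E]
  m15 ⊆ -111-,0-111
  m21 ⊆ -0101,1-101,10-01
  m24 ⊆ -1000 [E]
  m29 ⊆ 1-101,111-1
  m30 ⊆ -111- [E]
  m31 ⊆ -111-,111-1
E = {-1000, -111-, 0-000, 0100-}
Petrick residual → 1-101
Cover = bc'd'e' + bcd + a'c'd'e' + a'bc'd' + acd'e  |cover|=5

5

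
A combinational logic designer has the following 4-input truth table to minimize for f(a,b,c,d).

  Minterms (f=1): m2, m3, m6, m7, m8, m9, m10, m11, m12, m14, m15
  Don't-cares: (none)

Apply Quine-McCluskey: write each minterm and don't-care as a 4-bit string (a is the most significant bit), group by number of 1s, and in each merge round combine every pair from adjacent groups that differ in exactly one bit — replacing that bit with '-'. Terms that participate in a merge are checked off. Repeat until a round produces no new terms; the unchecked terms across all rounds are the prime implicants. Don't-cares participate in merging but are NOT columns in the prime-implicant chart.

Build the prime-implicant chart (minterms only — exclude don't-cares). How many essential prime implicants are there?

size-2^0 implicants → 0010(✓)  0011(✓)  0110(✓)  0111(✓)  1000(✓)  1001(✓)  1010(✓)  1011(✓)  1100(✓)  1110(✓)  1111(✓)
size-2^1 implicants → -010(✓)  -011(✓)  -110(✓)  -111(✓)  0-10(✓)  0-11(✓)  001-(✓)  011-(✓)  1-00(✓)  1-10(✓)  1-11(✓)  10-0(✓)  10-1(✓)  100-(✓)  101-(✓)  11-0(✓)  111-(✓)
size-2^2 implicants → --10(✓)  --11(✓)  -01-(✓)  -11-(✓)  0-1-(✓)  1--0  1-1-(✓)  10--
size-2^3 implicants → --1-
Unchecked terms (primes): --1-, 1--0, 10--
Minterm coverage:
  m2 ⊆ --1- [E]
  m3 ⊆ --1- [E]
  m6 ⊆ --1- [E]
  m7 ⊆ --1- [E]
  m8 ⊆ 1--0,10--
  m9 ⊆ 10-- [E]
  m10 ⊆ --1-,1--0,10--
  m11 ⊆ --1-,10--
  m12 ⊆ 1--0 [E]
  m14 ⊆ --1-,1--0
  m15 ⊆ --1- [E]
E = {--1-, 1--0, 10--}

3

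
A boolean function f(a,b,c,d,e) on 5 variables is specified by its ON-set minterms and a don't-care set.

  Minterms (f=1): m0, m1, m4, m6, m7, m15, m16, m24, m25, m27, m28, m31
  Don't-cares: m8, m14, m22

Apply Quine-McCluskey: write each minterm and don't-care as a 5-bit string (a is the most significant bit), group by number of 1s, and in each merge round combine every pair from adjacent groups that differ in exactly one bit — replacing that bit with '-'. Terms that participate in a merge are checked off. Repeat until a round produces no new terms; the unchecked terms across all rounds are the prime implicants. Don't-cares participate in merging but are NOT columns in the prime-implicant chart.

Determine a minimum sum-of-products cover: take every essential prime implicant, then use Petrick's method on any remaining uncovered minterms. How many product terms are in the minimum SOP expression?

7

size-2^0 implicants → 00000(✓)  00001(✓)  00100(✓)  00110(✓)  00111(✓)  01000(✓)  01110(✓)  01111(✓)  10000(✓)  10110(✓)  11000(✓)  11001(✓)  11011(✓)  11100(✓)  11111(✓)
size-2^1 implicants → -0000(✓)  -0110  -1000(✓)  -1111  0-000(✓)  0-110(✓)  0-111(✓)  00-00  0000-  001-0  0011-(✓)  0111-(✓)  1-000(✓)  11-00  11-11  110-1  1100-
size-2^2 implicants → --000  0-11-
Unchecked terms (primes): --000, -0110, -1111, 0-11-, 00-00, 0000-, 001-0, 11-00, 11-11, 110-1, 1100-
Minterm coverage:
  m0 ⊆ --000,00-00,0000-
  m1 ⊆ 0000- [E]
  m4 ⊆ 00-00,001-0
  m6 ⊆ -0110,0-11-,001-0
  m7 ⊆ 0-11- [E]
  m15 ⊆ -1111,0-11-
  m16 ⊆ --000 [E]
  m24 ⊆ --000,11-00,1100-
  m25 ⊆ 110-1,1100-
  m27 ⊆ 11-11,110-1
  m28 ⊆ 11-00 [E]
  m31 ⊆ -1111,11-11
E = {--000, 0-11-, 0000-, 11-00}
Petrick residual → -1111, 00-00, 110-1
Cover = c'd'e' + bcde + a'cd + a'b'd'e' + a'b'c'd' + abd'e' + abc'e  |cover|=7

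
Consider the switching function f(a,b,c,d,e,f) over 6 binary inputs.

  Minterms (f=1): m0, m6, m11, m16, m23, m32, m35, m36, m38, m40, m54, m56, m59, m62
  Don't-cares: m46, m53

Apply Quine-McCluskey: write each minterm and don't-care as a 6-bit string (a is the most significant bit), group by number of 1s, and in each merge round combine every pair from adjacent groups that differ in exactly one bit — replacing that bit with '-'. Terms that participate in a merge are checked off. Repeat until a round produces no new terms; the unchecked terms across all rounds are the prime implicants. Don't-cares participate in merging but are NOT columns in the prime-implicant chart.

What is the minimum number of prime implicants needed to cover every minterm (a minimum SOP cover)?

[col 0] 000000*, 000110*, 001011, 010000*, 010111, 100000*, 100011, 100100*, 100110*, 101000*, 101110*, 110101, 110110*, 111000*, 111011, 111110*
[col 1] -00000, -00110, 0-0000, 1-0110*, 1-1000, 1-1110*, 10-000, 10-110*, 100-00, 1001-0, 11-110*
[col 2] 1--110
Prime implicants: -00000, -00110, 0-0000, 001011, 010111, 1--110, 1-1000, 10-000, 100-00, 100011, 1001-0, 110101, 111011
PI chart (minterm → PIs covering it):
  0 | -00000,0-0000
  6 | -00110  (sole → essential)
  11 | 001011  (sole → essential)
  16 | 0-0000  (sole → essential)
  23 | 010111  (sole → essential)
  32 | -00000,10-000,100-00
  35 | 100011  (sole → essential)
  36 | 100-00,1001-0
  38 | -00110,1--110,1001-0
  40 | 1-1000,10-000
  54 | 1--110  (sole → essential)
  56 | 1-1000  (sole → essential)
  59 | 111011  (sole → essential)
  62 | 1--110  (sole → essential)
Essential prime implicants: -00110, 0-0000, 001011, 010111, 1--110, 1-1000, 100011, 111011
Petrick residual → 100-00
Minimum SOP uses 9 PIs: b'c'def' + a'c'd'e'f' + a'b'cd'ef + a'bc'def + adef' + acd'e'f' + ab'c'e'f' + ab'c'd'ef + abcd'ef

9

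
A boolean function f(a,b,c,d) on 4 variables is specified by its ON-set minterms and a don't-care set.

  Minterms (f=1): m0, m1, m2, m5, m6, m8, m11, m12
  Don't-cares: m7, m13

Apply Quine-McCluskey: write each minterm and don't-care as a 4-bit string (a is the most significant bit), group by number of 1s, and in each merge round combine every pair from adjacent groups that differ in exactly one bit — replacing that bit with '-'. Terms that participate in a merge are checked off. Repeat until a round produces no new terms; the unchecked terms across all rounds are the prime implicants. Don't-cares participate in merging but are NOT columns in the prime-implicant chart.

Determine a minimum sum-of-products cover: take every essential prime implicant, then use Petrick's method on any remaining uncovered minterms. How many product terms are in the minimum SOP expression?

5

Round 0: 0000✓ 0001✓ 0010✓ 0101✓ 0110✓ 0111✓ 1000✓ 1011 1100✓ 1101✓
Round 1: -000 -101 0-01 0-10 00-0 000- 01-1 011- 1-00 110-
PIs = {-000, -101, 0-01, 0-10, 00-0, 000-, 01-1, 011-, 1-00, 1011, 110-}
Coverage chart:
  m0: -000,00-0,000-
  m1: 0-01,000-
  m2: 0-10,00-0
  m5: -101,0-01,01-1
  m6: 0-10,011-
  m8: -000,1-00
  m11: 1011 ←essential
  m12: 1-00,110-
Essential: 1011
Petrick residual → -000, 0-01, 0-10, 1-00
Min cover (5 terms): b'c'd' + a'c'd + a'cd' + ac'd' + ab'cd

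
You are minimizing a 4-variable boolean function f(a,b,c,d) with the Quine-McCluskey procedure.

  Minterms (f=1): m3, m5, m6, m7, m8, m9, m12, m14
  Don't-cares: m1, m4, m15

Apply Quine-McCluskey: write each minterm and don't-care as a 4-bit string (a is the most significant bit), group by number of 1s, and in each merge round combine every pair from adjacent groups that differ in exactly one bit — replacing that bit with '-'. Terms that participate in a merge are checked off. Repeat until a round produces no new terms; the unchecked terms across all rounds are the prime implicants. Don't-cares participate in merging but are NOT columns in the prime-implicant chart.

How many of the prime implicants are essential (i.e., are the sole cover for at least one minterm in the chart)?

1

size-2^0 implicants → 0001(✓)  0011(✓)  0100(✓)  0101(✓)  0110(✓)  0111(✓)  1000(✓)  1001(✓)  1100(✓)  1110(✓)  1111(✓)
size-2^1 implicants → -001  -100(✓)  -110(✓)  -111(✓)  0-01(✓)  0-11(✓)  00-1(✓)  01-0(✓)  01-1(✓)  010-(✓)  011-(✓)  1-00  100-  11-0(✓)  111-(✓)
size-2^2 implicants → -1-0  -11-  0--1  01--
Unchecked terms (primes): -001, -1-0, -11-, 0--1, 01--, 1-00, 100-
Minterm coverage:
  m3 ⊆ 0--1 [E]
  m5 ⊆ 0--1,01--
  m6 ⊆ -1-0,-11-,01--
  m7 ⊆ -11-,0--1,01--
  m8 ⊆ 1-00,100-
  m9 ⊆ -001,100-
  m12 ⊆ -1-0,1-00
  m14 ⊆ -1-0,-11-
E = {0--1}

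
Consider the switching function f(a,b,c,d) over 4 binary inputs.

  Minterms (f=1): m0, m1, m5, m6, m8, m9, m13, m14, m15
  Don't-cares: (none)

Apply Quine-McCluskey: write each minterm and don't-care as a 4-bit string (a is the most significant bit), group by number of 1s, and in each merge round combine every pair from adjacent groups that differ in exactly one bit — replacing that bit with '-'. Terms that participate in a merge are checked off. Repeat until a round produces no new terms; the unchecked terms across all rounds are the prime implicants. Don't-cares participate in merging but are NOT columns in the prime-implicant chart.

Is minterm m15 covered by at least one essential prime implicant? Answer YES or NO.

NO

[col 0] 0000*, 0001*, 0101*, 0110*, 1000*, 1001*, 1101*, 1110*, 1111*
[col 1] -000*, -001*, -101*, -110, 0-01*, 000-*, 1-01*, 100-*, 11-1, 111-
[col 2] --01, -00-
Prime implicants: --01, -00-, -110, 11-1, 111-
PI chart (minterm → PIs covering it):
  0 | -00-  (sole → essential)
  1 | --01,-00-
  5 | --01  (sole → essential)
  6 | -110  (sole → essential)
  8 | -00-  (sole → essential)
  9 | --01,-00-
  13 | --01,11-1
  14 | -110,111-
  15 | 11-1,111-
Essential prime implicants: --01, -00-, -110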